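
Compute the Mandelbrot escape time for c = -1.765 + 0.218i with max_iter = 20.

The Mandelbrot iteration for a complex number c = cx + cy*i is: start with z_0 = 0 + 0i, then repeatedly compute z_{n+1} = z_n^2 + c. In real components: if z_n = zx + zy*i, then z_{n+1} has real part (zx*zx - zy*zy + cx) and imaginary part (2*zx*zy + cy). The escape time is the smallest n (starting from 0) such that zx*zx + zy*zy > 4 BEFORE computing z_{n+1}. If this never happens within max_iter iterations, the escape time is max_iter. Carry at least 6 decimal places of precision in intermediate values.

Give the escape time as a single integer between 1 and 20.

z_0 = 0 + 0i, c = -1.7650 + 0.2180i
Iter 1: z = -1.7650 + 0.2180i, |z|^2 = 3.1627
Iter 2: z = 1.3027 + -0.5515i, |z|^2 = 2.0012
Iter 3: z = -0.3722 + -1.2190i, |z|^2 = 1.6244
Iter 4: z = -3.1124 + 1.1253i, |z|^2 = 10.9535
Escaped at iteration 4

Answer: 4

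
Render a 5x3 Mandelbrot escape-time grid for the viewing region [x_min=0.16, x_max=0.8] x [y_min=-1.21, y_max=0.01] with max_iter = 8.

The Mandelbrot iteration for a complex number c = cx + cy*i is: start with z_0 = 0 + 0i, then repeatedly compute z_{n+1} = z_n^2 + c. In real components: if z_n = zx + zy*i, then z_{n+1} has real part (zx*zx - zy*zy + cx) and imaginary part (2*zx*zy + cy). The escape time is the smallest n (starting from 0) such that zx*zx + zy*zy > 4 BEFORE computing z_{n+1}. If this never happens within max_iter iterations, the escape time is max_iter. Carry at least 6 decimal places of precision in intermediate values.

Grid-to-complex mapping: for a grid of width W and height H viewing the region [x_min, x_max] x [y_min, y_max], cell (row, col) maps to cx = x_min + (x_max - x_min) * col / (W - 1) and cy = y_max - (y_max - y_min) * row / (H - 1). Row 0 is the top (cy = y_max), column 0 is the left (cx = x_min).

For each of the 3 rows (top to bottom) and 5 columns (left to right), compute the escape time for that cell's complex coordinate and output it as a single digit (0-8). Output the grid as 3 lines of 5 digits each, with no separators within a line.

(row=0, col=0): c = 0.1600 + 0.0100i → escape time 8
(row=0, col=1): c = 0.3200 + 0.0100i → escape time 8
(row=0, col=2): c = 0.4800 + 0.0100i → escape time 5
(row=0, col=3): c = 0.6400 + 0.0100i → escape time 4
(row=0, col=4): c = 0.8000 + 0.0100i → escape time 3
(row=1, col=0): c = 0.1600 + -0.6000i → escape time 8
(row=1, col=1): c = 0.3200 + -0.6000i → escape time 8
(row=1, col=2): c = 0.4800 + -0.6000i → escape time 5
(row=1, col=3): c = 0.6400 + -0.6000i → escape time 3
(row=1, col=4): c = 0.8000 + -0.6000i → escape time 3
(row=2, col=0): c = 0.1600 + -1.2100i → escape time 2
(row=2, col=1): c = 0.3200 + -1.2100i → escape time 2
(row=2, col=2): c = 0.4800 + -1.2100i → escape time 2
(row=2, col=3): c = 0.6400 + -1.2100i → escape time 2
(row=2, col=4): c = 0.8000 + -1.2100i → escape time 2

Answer: 88543
88533
22222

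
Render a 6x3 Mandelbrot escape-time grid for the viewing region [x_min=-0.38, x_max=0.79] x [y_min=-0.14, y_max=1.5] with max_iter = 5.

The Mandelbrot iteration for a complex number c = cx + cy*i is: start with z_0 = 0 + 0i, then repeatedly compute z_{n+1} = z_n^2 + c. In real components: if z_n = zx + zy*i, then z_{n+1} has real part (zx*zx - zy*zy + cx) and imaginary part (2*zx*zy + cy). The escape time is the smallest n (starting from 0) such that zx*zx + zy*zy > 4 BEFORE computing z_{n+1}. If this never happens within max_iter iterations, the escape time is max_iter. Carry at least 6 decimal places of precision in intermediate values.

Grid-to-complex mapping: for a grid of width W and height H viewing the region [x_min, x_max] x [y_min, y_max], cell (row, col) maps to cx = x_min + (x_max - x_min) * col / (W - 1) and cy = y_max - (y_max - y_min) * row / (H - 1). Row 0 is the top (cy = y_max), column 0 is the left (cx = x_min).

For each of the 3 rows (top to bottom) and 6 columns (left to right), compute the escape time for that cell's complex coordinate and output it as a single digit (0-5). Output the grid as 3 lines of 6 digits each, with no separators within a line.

Answer: 222222
555533
555543

Derivation:
(row=0, col=0): c = -0.3800 + 1.5000i → escape time 2
(row=0, col=1): c = -0.1460 + 1.5000i → escape time 2
(row=0, col=2): c = 0.0880 + 1.5000i → escape time 2
(row=0, col=3): c = 0.3220 + 1.5000i → escape time 2
(row=0, col=4): c = 0.5560 + 1.5000i → escape time 2
(row=0, col=5): c = 0.7900 + 1.5000i → escape time 2
(row=1, col=0): c = -0.3800 + 0.6800i → escape time 5
(row=1, col=1): c = -0.1460 + 0.6800i → escape time 5
(row=1, col=2): c = 0.0880 + 0.6800i → escape time 5
(row=1, col=3): c = 0.3220 + 0.6800i → escape time 5
(row=1, col=4): c = 0.5560 + 0.6800i → escape time 3
(row=1, col=5): c = 0.7900 + 0.6800i → escape time 3
(row=2, col=0): c = -0.3800 + -0.1400i → escape time 5
(row=2, col=1): c = -0.1460 + -0.1400i → escape time 5
(row=2, col=2): c = 0.0880 + -0.1400i → escape time 5
(row=2, col=3): c = 0.3220 + -0.1400i → escape time 5
(row=2, col=4): c = 0.5560 + -0.1400i → escape time 4
(row=2, col=5): c = 0.7900 + -0.1400i → escape time 3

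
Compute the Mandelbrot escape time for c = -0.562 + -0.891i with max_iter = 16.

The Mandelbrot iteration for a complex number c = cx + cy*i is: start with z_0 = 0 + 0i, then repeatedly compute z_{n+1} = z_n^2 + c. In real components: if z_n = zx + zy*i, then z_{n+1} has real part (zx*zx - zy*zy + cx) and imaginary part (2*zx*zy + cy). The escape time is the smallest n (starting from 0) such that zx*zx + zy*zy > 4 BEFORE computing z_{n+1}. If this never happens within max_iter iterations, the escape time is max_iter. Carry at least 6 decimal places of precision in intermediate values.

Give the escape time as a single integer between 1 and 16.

Answer: 4

Derivation:
z_0 = 0 + 0i, c = -0.5620 + -0.8910i
Iter 1: z = -0.5620 + -0.8910i, |z|^2 = 1.1097
Iter 2: z = -1.0400 + 0.1105i, |z|^2 = 1.0939
Iter 3: z = 0.5075 + -1.1208i, |z|^2 = 1.5138
Iter 4: z = -1.5607 + -2.0286i, |z|^2 = 6.5508
Escaped at iteration 4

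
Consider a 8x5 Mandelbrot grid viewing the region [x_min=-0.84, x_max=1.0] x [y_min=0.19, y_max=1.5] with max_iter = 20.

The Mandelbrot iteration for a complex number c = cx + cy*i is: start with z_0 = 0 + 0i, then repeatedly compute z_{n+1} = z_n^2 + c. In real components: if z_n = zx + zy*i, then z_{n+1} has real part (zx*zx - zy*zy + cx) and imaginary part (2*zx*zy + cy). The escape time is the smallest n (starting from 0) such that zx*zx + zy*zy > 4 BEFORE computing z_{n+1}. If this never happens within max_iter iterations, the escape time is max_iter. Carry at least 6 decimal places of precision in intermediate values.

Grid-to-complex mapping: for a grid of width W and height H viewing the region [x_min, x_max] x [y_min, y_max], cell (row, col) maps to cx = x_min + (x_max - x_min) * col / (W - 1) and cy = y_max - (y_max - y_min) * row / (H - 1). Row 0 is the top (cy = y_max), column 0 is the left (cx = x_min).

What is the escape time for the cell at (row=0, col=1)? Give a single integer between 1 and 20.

z_0 = 0 + 0i, c = -0.5771 + 1.5000i
Iter 1: z = -0.5771 + 1.5000i, |z|^2 = 2.5831
Iter 2: z = -2.4940 + -0.2314i, |z|^2 = 6.2738
Escaped at iteration 2

Answer: 2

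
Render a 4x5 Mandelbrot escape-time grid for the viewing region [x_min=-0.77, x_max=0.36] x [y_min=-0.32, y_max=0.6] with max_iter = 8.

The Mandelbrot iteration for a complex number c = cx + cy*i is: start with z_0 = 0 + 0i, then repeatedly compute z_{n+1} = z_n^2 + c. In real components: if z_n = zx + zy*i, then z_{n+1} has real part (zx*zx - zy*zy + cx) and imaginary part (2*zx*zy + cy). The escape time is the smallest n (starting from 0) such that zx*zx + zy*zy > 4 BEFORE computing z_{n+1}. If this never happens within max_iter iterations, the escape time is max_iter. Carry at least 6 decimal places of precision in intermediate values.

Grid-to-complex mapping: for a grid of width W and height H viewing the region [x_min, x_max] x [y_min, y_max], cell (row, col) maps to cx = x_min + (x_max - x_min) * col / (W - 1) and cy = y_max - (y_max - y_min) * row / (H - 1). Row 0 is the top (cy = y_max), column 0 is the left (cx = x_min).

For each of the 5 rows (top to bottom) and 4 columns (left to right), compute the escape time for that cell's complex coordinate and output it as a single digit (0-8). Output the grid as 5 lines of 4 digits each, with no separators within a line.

(row=0, col=0): c = -0.7700 + 0.6000i → escape time 5
(row=0, col=1): c = -0.3933 + 0.6000i → escape time 8
(row=0, col=2): c = -0.0167 + 0.6000i → escape time 8
(row=0, col=3): c = 0.3600 + 0.6000i → escape time 8
(row=1, col=0): c = -0.7700 + 0.3700i → escape time 8
(row=1, col=1): c = -0.3933 + 0.3700i → escape time 8
(row=1, col=2): c = -0.0167 + 0.3700i → escape time 8
(row=1, col=3): c = 0.3600 + 0.3700i → escape time 8
(row=2, col=0): c = -0.7700 + 0.1400i → escape time 8
(row=2, col=1): c = -0.3933 + 0.1400i → escape time 8
(row=2, col=2): c = -0.0167 + 0.1400i → escape time 8
(row=2, col=3): c = 0.3600 + 0.1400i → escape time 8
(row=3, col=0): c = -0.7700 + -0.0900i → escape time 8
(row=3, col=1): c = -0.3933 + -0.0900i → escape time 8
(row=3, col=2): c = -0.0167 + -0.0900i → escape time 8
(row=3, col=3): c = 0.3600 + -0.0900i → escape time 8
(row=4, col=0): c = -0.7700 + -0.3200i → escape time 8
(row=4, col=1): c = -0.3933 + -0.3200i → escape time 8
(row=4, col=2): c = -0.0167 + -0.3200i → escape time 8
(row=4, col=3): c = 0.3600 + -0.3200i → escape time 8

Answer: 5888
8888
8888
8888
8888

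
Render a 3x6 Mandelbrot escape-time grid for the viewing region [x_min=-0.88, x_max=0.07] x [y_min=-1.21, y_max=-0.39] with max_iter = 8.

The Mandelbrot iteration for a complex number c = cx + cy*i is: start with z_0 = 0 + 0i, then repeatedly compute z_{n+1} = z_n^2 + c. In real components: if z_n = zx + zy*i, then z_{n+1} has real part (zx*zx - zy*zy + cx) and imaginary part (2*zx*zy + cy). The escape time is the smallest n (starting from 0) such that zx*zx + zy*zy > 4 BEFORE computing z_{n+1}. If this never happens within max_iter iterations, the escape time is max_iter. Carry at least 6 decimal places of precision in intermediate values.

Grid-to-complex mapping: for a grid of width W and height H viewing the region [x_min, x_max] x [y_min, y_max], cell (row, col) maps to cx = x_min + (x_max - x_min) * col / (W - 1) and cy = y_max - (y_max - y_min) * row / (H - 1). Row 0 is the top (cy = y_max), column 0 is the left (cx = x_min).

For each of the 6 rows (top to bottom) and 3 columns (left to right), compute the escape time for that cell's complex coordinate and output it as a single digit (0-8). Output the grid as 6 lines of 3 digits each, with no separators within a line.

(row=0, col=0): c = -0.8800 + -0.3900i → escape time 7
(row=0, col=1): c = -0.4050 + -0.3900i → escape time 8
(row=0, col=2): c = 0.0700 + -0.3900i → escape time 8
(row=1, col=0): c = -0.8800 + -0.5540i → escape time 5
(row=1, col=1): c = -0.4050 + -0.5540i → escape time 8
(row=1, col=2): c = 0.0700 + -0.5540i → escape time 8
(row=2, col=0): c = -0.8800 + -0.7180i → escape time 4
(row=2, col=1): c = -0.4050 + -0.7180i → escape time 7
(row=2, col=2): c = 0.0700 + -0.7180i → escape time 8
(row=3, col=0): c = -0.8800 + -0.8820i → escape time 3
(row=3, col=1): c = -0.4050 + -0.8820i → escape time 5
(row=3, col=2): c = 0.0700 + -0.8820i → escape time 6
(row=4, col=0): c = -0.8800 + -1.0460i → escape time 3
(row=4, col=1): c = -0.4050 + -1.0460i → escape time 4
(row=4, col=2): c = 0.0700 + -1.0460i → escape time 4
(row=5, col=0): c = -0.8800 + -1.2100i → escape time 3
(row=5, col=1): c = -0.4050 + -1.2100i → escape time 3
(row=5, col=2): c = 0.0700 + -1.2100i → escape time 3

Answer: 788
588
478
356
344
333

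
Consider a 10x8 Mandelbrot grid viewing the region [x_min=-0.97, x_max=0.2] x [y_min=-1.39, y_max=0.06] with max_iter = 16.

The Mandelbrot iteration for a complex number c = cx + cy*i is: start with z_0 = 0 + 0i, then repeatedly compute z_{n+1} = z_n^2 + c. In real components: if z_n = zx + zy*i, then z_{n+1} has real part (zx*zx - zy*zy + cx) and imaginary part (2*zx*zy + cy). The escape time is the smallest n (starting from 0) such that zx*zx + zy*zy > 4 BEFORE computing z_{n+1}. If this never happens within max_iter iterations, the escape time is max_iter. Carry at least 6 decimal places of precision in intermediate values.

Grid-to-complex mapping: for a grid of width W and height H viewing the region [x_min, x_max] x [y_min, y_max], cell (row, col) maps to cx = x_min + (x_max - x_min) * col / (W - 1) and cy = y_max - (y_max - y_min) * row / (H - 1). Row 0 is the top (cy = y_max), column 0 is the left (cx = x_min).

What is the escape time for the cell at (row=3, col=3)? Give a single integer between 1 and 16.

Answer: 16

Derivation:
z_0 = 0 + 0i, c = -0.5800 + -0.5614i
Iter 1: z = -0.5800 + -0.5614i, |z|^2 = 0.6516
Iter 2: z = -0.5588 + 0.0898i, |z|^2 = 0.3203
Iter 3: z = -0.2758 + -0.6618i, |z|^2 = 0.5141
Iter 4: z = -0.9419 + -0.1964i, |z|^2 = 0.9258
Iter 5: z = 0.2687 + -0.1915i, |z|^2 = 0.1089
Iter 6: z = -0.5445 + -0.6643i, |z|^2 = 0.7378
Iter 7: z = -0.7249 + 0.1620i, |z|^2 = 0.5517
Iter 8: z = -0.0808 + -0.7963i, |z|^2 = 0.6407
Iter 9: z = -1.2076 + -0.4328i, |z|^2 = 1.6456
Iter 10: z = 0.6911 + 0.4838i, |z|^2 = 0.7116
Iter 11: z = -0.3365 + 0.1072i, |z|^2 = 0.1247
Iter 12: z = -0.4783 + -0.6336i, |z|^2 = 0.6302
Iter 13: z = -0.7527 + 0.0446i, |z|^2 = 0.5686
Iter 14: z = -0.0154 + -0.6286i, |z|^2 = 0.3954
Iter 15: z = -0.9749 + -0.5421i, |z|^2 = 1.2443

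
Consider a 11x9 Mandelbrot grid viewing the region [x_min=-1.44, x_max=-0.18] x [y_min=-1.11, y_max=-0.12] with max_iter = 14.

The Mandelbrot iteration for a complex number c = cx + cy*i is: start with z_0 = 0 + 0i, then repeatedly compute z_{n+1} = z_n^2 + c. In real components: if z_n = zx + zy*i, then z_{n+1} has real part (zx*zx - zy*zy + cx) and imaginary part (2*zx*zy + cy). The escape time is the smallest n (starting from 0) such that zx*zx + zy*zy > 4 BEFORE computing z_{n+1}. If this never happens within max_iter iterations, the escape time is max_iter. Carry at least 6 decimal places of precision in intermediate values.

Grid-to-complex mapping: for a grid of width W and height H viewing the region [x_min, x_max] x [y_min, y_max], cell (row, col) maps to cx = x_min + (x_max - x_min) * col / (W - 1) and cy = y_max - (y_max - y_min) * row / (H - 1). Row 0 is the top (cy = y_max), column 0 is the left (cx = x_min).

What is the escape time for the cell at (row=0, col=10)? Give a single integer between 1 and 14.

Answer: 14

Derivation:
z_0 = 0 + 0i, c = -0.1800 + -0.1200i
Iter 1: z = -0.1800 + -0.1200i, |z|^2 = 0.0468
Iter 2: z = -0.1620 + -0.0768i, |z|^2 = 0.0321
Iter 3: z = -0.1597 + -0.0951i, |z|^2 = 0.0345
Iter 4: z = -0.1636 + -0.0896i, |z|^2 = 0.0348
Iter 5: z = -0.1613 + -0.0907i, |z|^2 = 0.0342
Iter 6: z = -0.1622 + -0.0907i, |z|^2 = 0.0345
Iter 7: z = -0.1619 + -0.0906i, |z|^2 = 0.0344
Iter 8: z = -0.1620 + -0.0907i, |z|^2 = 0.0345
Iter 9: z = -0.1620 + -0.0906i, |z|^2 = 0.0345
Iter 10: z = -0.1620 + -0.0906i, |z|^2 = 0.0345
Iter 11: z = -0.1620 + -0.0906i, |z|^2 = 0.0345
Iter 12: z = -0.1620 + -0.0906i, |z|^2 = 0.0345
Iter 13: z = -0.1620 + -0.0906i, |z|^2 = 0.0345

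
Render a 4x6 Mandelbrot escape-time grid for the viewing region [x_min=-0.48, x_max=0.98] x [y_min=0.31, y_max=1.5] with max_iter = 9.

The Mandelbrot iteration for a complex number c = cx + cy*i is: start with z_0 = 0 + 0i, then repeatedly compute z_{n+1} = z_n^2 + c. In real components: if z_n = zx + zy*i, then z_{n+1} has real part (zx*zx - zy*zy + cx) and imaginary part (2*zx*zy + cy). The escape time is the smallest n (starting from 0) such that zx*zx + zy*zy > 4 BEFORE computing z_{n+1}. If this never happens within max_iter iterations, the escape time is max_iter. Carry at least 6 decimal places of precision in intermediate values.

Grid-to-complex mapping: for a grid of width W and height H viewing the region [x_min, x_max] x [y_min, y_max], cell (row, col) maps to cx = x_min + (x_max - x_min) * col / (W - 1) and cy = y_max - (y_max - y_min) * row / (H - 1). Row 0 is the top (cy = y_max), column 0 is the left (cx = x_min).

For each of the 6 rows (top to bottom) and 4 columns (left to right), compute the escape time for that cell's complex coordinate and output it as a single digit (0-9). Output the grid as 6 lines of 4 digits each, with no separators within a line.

Answer: 2222
3222
4622
6932
9952
9962

Derivation:
(row=0, col=0): c = -0.4800 + 1.5000i → escape time 2
(row=0, col=1): c = 0.0067 + 1.5000i → escape time 2
(row=0, col=2): c = 0.4933 + 1.5000i → escape time 2
(row=0, col=3): c = 0.9800 + 1.5000i → escape time 2
(row=1, col=0): c = -0.4800 + 1.2620i → escape time 3
(row=1, col=1): c = 0.0067 + 1.2620i → escape time 2
(row=1, col=2): c = 0.4933 + 1.2620i → escape time 2
(row=1, col=3): c = 0.9800 + 1.2620i → escape time 2
(row=2, col=0): c = -0.4800 + 1.0240i → escape time 4
(row=2, col=1): c = 0.0067 + 1.0240i → escape time 6
(row=2, col=2): c = 0.4933 + 1.0240i → escape time 2
(row=2, col=3): c = 0.9800 + 1.0240i → escape time 2
(row=3, col=0): c = -0.4800 + 0.7860i → escape time 6
(row=3, col=1): c = 0.0067 + 0.7860i → escape time 9
(row=3, col=2): c = 0.4933 + 0.7860i → escape time 3
(row=3, col=3): c = 0.9800 + 0.7860i → escape time 2
(row=4, col=0): c = -0.4800 + 0.5480i → escape time 9
(row=4, col=1): c = 0.0067 + 0.5480i → escape time 9
(row=4, col=2): c = 0.4933 + 0.5480i → escape time 5
(row=4, col=3): c = 0.9800 + 0.5480i → escape time 2
(row=5, col=0): c = -0.4800 + 0.3100i → escape time 9
(row=5, col=1): c = 0.0067 + 0.3100i → escape time 9
(row=5, col=2): c = 0.4933 + 0.3100i → escape time 6
(row=5, col=3): c = 0.9800 + 0.3100i → escape time 2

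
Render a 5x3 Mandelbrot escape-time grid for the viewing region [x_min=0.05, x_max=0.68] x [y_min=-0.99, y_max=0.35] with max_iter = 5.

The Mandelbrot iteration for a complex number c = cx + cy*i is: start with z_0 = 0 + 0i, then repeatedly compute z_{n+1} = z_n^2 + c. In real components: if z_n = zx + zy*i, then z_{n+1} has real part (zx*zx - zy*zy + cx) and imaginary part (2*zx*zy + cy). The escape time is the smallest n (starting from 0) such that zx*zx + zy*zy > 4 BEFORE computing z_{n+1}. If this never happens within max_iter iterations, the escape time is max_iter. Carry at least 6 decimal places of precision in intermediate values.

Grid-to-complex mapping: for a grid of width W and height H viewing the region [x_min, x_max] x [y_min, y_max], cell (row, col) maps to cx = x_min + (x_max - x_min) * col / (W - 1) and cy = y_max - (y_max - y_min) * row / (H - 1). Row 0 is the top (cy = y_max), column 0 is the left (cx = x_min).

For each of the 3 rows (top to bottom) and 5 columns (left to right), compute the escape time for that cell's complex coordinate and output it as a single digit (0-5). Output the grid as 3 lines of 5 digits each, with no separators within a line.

(row=0, col=0): c = 0.0500 + 0.3500i → escape time 5
(row=0, col=1): c = 0.2075 + 0.3500i → escape time 5
(row=0, col=2): c = 0.3650 + 0.3500i → escape time 5
(row=0, col=3): c = 0.5225 + 0.3500i → escape time 5
(row=0, col=4): c = 0.6800 + 0.3500i → escape time 3
(row=1, col=0): c = 0.0500 + -0.3200i → escape time 5
(row=1, col=1): c = 0.2075 + -0.3200i → escape time 5
(row=1, col=2): c = 0.3650 + -0.3200i → escape time 5
(row=1, col=3): c = 0.5225 + -0.3200i → escape time 5
(row=1, col=4): c = 0.6800 + -0.3200i → escape time 3
(row=2, col=0): c = 0.0500 + -0.9900i → escape time 5
(row=2, col=1): c = 0.2075 + -0.9900i → escape time 4
(row=2, col=2): c = 0.3650 + -0.9900i → escape time 3
(row=2, col=3): c = 0.5225 + -0.9900i → escape time 2
(row=2, col=4): c = 0.6800 + -0.9900i → escape time 2

Answer: 55553
55553
54322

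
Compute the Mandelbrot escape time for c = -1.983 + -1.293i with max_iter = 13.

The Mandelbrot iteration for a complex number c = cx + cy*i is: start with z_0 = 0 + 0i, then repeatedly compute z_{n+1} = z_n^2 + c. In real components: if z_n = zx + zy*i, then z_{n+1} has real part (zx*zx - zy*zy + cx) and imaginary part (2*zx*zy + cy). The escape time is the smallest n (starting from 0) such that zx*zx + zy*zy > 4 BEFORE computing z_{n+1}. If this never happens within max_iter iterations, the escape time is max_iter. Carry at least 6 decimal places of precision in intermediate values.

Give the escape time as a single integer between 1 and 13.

z_0 = 0 + 0i, c = -1.9830 + -1.2930i
Iter 1: z = -1.9830 + -1.2930i, |z|^2 = 5.6041
Escaped at iteration 1

Answer: 1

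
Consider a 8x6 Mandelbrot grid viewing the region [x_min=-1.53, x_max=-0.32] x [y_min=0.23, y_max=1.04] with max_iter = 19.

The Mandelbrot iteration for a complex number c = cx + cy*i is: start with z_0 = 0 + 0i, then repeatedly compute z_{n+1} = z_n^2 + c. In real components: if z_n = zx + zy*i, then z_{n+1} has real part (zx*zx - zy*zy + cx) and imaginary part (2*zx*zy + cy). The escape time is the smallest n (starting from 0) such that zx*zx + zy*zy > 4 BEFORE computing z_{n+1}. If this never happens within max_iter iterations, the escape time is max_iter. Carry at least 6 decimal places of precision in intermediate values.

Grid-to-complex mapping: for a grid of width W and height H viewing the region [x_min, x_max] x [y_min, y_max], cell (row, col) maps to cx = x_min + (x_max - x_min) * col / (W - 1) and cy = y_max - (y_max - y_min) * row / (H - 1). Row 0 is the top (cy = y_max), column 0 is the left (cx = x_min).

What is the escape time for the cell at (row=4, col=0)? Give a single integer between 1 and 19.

Answer: 4

Derivation:
z_0 = 0 + 0i, c = -1.5300 + 0.3920i
Iter 1: z = -1.5300 + 0.3920i, |z|^2 = 2.4946
Iter 2: z = 0.6572 + -0.8075i, |z|^2 = 1.0840
Iter 3: z = -1.7501 + -0.6695i, |z|^2 = 3.5111
Iter 4: z = 1.0848 + 2.7353i, |z|^2 = 8.6586
Escaped at iteration 4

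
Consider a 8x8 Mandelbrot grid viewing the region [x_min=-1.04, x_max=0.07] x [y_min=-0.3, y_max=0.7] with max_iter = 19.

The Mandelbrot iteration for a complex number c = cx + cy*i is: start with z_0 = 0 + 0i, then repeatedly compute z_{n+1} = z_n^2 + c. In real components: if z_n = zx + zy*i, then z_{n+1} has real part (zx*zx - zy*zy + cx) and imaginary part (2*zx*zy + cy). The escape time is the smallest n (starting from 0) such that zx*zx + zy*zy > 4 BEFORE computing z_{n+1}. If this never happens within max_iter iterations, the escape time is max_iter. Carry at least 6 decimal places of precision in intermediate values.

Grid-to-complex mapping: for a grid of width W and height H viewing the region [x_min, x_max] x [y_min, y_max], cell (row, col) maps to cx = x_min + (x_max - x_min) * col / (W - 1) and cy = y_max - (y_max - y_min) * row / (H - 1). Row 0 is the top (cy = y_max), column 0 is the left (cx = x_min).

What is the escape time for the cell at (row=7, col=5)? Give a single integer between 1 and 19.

Answer: 19

Derivation:
z_0 = 0 + 0i, c = -0.2471 + -0.3000i
Iter 1: z = -0.2471 + -0.3000i, |z|^2 = 0.1511
Iter 2: z = -0.2761 + -0.1517i, |z|^2 = 0.0992
Iter 3: z = -0.1939 + -0.2162i, |z|^2 = 0.0844
Iter 4: z = -0.2563 + -0.2161i, |z|^2 = 0.1124
Iter 5: z = -0.2282 + -0.1892i, |z|^2 = 0.0879
Iter 6: z = -0.2309 + -0.2137i, |z|^2 = 0.0990
Iter 7: z = -0.2395 + -0.2013i, |z|^2 = 0.0979
Iter 8: z = -0.2303 + -0.2036i, |z|^2 = 0.0945
Iter 9: z = -0.2355 + -0.2062i, |z|^2 = 0.0980
Iter 10: z = -0.2342 + -0.2029i, |z|^2 = 0.0960
Iter 11: z = -0.2334 + -0.2050i, |z|^2 = 0.0965
Iter 12: z = -0.2347 + -0.2043i, |z|^2 = 0.0968
Iter 13: z = -0.2338 + -0.2041i, |z|^2 = 0.0963
Iter 14: z = -0.2341 + -0.2045i, |z|^2 = 0.0967
Iter 15: z = -0.2342 + -0.2042i, |z|^2 = 0.0965
Iter 16: z = -0.2340 + -0.2044i, |z|^2 = 0.0965
Iter 17: z = -0.2341 + -0.2044i, |z|^2 = 0.0966
Iter 18: z = -0.2341 + -0.2043i, |z|^2 = 0.0965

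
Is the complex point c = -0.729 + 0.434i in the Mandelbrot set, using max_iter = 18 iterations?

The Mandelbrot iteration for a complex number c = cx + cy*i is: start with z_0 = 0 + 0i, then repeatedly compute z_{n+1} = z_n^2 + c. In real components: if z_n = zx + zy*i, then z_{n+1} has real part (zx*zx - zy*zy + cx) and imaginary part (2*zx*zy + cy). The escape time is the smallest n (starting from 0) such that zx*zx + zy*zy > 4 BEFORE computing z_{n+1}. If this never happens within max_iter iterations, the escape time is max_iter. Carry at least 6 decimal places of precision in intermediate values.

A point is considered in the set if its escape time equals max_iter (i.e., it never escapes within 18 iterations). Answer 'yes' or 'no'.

Answer: no

Derivation:
z_0 = 0 + 0i, c = -0.7290 + 0.4340i
Iter 1: z = -0.7290 + 0.4340i, |z|^2 = 0.7198
Iter 2: z = -0.3859 + -0.1988i, |z|^2 = 0.1884
Iter 3: z = -0.6196 + 0.5874i, |z|^2 = 0.7289
Iter 4: z = -0.6902 + -0.2939i, |z|^2 = 0.5627
Iter 5: z = -0.3390 + 0.8397i, |z|^2 = 0.8200
Iter 6: z = -1.3191 + -0.1354i, |z|^2 = 1.7585
Iter 7: z = 0.9928 + 0.7911i, |z|^2 = 1.6116
Iter 8: z = -0.3692 + 2.0049i, |z|^2 = 4.1560
Escaped at iteration 8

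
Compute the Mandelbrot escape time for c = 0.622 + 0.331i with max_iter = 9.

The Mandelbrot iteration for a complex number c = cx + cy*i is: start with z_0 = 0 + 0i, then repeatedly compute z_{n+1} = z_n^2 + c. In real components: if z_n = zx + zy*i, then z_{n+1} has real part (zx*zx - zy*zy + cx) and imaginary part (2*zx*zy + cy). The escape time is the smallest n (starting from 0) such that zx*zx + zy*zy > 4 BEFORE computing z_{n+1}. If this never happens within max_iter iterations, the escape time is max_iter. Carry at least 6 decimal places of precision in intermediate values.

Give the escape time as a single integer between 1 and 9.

Answer: 4

Derivation:
z_0 = 0 + 0i, c = 0.6220 + 0.3310i
Iter 1: z = 0.6220 + 0.3310i, |z|^2 = 0.4964
Iter 2: z = 0.8993 + 0.7428i, |z|^2 = 1.3605
Iter 3: z = 0.8791 + 1.6670i, |z|^2 = 3.5516
Iter 4: z = -1.3840 + 3.2618i, |z|^2 = 12.5549
Escaped at iteration 4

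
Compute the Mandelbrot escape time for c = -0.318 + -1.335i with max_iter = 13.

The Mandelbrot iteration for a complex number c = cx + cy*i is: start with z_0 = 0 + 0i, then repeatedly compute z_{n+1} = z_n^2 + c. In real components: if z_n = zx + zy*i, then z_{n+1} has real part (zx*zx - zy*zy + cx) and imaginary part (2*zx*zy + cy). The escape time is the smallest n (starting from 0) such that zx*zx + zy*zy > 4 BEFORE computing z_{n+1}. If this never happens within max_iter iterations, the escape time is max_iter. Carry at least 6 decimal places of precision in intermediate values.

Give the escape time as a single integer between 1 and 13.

Answer: 2

Derivation:
z_0 = 0 + 0i, c = -0.3180 + -1.3350i
Iter 1: z = -0.3180 + -1.3350i, |z|^2 = 1.8833
Iter 2: z = -1.9991 + -0.4859i, |z|^2 = 4.2325
Escaped at iteration 2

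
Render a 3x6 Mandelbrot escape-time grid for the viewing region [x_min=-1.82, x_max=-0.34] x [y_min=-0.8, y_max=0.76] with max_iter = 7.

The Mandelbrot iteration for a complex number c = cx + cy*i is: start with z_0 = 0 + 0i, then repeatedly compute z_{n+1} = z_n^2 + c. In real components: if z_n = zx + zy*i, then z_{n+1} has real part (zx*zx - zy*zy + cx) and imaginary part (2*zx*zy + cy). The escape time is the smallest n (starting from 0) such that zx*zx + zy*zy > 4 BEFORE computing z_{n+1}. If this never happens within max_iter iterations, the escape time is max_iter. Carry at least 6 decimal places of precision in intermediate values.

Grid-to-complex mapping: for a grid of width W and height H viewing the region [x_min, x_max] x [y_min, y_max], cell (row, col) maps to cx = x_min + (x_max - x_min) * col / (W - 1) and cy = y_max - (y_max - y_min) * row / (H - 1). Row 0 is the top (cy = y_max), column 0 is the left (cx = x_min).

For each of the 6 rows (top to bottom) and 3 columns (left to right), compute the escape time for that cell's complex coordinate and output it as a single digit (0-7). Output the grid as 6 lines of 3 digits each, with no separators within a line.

Answer: 237
357
477
477
357
237

Derivation:
(row=0, col=0): c = -1.8200 + 0.7600i → escape time 2
(row=0, col=1): c = -1.0800 + 0.7600i → escape time 3
(row=0, col=2): c = -0.3400 + 0.7600i → escape time 7
(row=1, col=0): c = -1.8200 + 0.4480i → escape time 3
(row=1, col=1): c = -1.0800 + 0.4480i → escape time 5
(row=1, col=2): c = -0.3400 + 0.4480i → escape time 7
(row=2, col=0): c = -1.8200 + 0.1360i → escape time 4
(row=2, col=1): c = -1.0800 + 0.1360i → escape time 7
(row=2, col=2): c = -0.3400 + 0.1360i → escape time 7
(row=3, col=0): c = -1.8200 + -0.1760i → escape time 4
(row=3, col=1): c = -1.0800 + -0.1760i → escape time 7
(row=3, col=2): c = -0.3400 + -0.1760i → escape time 7
(row=4, col=0): c = -1.8200 + -0.4880i → escape time 3
(row=4, col=1): c = -1.0800 + -0.4880i → escape time 5
(row=4, col=2): c = -0.3400 + -0.4880i → escape time 7
(row=5, col=0): c = -1.8200 + -0.8000i → escape time 2
(row=5, col=1): c = -1.0800 + -0.8000i → escape time 3
(row=5, col=2): c = -0.3400 + -0.8000i → escape time 7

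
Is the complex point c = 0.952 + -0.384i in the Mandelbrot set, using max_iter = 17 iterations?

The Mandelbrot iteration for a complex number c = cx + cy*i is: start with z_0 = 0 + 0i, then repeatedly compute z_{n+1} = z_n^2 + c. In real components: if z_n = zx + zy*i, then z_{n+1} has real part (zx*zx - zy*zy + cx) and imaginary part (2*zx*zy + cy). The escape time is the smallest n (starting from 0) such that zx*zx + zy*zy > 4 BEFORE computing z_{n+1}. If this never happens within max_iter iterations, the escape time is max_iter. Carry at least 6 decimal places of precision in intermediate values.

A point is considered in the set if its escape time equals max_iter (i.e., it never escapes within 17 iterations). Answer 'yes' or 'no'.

Answer: no

Derivation:
z_0 = 0 + 0i, c = 0.9520 + -0.3840i
Iter 1: z = 0.9520 + -0.3840i, |z|^2 = 1.0538
Iter 2: z = 1.7108 + -1.1151i, |z|^2 = 4.1705
Escaped at iteration 2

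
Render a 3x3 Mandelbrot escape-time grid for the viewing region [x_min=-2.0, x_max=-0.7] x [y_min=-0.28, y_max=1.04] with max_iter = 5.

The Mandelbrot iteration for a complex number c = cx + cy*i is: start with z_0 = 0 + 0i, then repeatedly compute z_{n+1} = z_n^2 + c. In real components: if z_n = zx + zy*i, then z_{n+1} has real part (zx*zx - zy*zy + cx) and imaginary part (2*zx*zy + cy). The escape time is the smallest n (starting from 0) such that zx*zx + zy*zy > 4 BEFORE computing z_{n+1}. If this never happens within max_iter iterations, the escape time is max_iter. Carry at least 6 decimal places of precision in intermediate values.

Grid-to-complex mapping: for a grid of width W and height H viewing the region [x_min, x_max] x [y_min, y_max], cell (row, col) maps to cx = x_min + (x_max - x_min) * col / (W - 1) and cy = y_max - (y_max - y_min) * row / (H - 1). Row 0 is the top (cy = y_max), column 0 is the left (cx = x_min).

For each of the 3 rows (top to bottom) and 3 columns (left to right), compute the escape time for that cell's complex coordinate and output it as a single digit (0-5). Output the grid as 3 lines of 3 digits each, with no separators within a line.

(row=0, col=0): c = -2.0000 + 1.0400i → escape time 1
(row=0, col=1): c = -1.3500 + 1.0400i → escape time 3
(row=0, col=2): c = -0.7000 + 1.0400i → escape time 3
(row=1, col=0): c = -2.0000 + 0.3800i → escape time 1
(row=1, col=1): c = -1.3500 + 0.3800i → escape time 5
(row=1, col=2): c = -0.7000 + 0.3800i → escape time 5
(row=2, col=0): c = -2.0000 + -0.2800i → escape time 1
(row=2, col=1): c = -1.3500 + -0.2800i → escape time 5
(row=2, col=2): c = -0.7000 + -0.2800i → escape time 5

Answer: 133
155
155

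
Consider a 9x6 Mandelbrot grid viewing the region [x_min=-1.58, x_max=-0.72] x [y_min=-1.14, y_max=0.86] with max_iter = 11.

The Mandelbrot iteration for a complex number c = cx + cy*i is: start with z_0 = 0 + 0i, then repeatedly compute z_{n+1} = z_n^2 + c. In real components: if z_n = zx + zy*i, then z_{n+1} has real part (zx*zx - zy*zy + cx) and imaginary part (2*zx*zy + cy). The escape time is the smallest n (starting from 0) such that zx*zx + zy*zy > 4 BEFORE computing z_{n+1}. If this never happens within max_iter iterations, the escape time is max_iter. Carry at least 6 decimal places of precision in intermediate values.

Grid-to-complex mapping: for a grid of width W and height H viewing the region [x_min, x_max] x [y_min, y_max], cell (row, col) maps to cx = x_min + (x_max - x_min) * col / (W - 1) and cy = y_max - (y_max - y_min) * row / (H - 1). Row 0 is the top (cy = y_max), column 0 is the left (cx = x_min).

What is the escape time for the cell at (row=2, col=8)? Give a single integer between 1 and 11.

Answer: 11

Derivation:
z_0 = 0 + 0i, c = -0.7200 + 0.0600i
Iter 1: z = -0.7200 + 0.0600i, |z|^2 = 0.5220
Iter 2: z = -0.2052 + -0.0264i, |z|^2 = 0.0428
Iter 3: z = -0.6786 + 0.0708i, |z|^2 = 0.4655
Iter 4: z = -0.2645 + -0.0361i, |z|^2 = 0.0713
Iter 5: z = -0.6513 + 0.0791i, |z|^2 = 0.4305
Iter 6: z = -0.3020 + -0.0431i, |z|^2 = 0.0931
Iter 7: z = -0.6306 + 0.0860i, |z|^2 = 0.4051
Iter 8: z = -0.3297 + -0.0485i, |z|^2 = 0.1111
Iter 9: z = -0.6136 + 0.0920i, |z|^2 = 0.3850
Iter 10: z = -0.3519 + -0.0529i, |z|^2 = 0.1266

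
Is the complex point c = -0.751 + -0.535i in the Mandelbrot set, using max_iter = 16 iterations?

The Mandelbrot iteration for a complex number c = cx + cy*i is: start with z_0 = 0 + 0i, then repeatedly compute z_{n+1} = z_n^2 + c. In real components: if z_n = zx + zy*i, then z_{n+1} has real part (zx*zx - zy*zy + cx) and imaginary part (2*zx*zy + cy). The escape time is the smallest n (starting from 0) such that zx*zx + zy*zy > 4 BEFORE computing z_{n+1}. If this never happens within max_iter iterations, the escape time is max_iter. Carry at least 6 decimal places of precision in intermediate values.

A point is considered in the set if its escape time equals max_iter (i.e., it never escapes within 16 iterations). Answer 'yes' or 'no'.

Answer: no

Derivation:
z_0 = 0 + 0i, c = -0.7510 + -0.5350i
Iter 1: z = -0.7510 + -0.5350i, |z|^2 = 0.8502
Iter 2: z = -0.4732 + 0.2686i, |z|^2 = 0.2961
Iter 3: z = -0.5992 + -0.7892i, |z|^2 = 0.9818
Iter 4: z = -1.0148 + 0.4107i, |z|^2 = 1.1985
Iter 5: z = 0.1101 + -1.3686i, |z|^2 = 1.8853
Iter 6: z = -2.6121 + -0.8363i, |z|^2 = 7.5223
Escaped at iteration 6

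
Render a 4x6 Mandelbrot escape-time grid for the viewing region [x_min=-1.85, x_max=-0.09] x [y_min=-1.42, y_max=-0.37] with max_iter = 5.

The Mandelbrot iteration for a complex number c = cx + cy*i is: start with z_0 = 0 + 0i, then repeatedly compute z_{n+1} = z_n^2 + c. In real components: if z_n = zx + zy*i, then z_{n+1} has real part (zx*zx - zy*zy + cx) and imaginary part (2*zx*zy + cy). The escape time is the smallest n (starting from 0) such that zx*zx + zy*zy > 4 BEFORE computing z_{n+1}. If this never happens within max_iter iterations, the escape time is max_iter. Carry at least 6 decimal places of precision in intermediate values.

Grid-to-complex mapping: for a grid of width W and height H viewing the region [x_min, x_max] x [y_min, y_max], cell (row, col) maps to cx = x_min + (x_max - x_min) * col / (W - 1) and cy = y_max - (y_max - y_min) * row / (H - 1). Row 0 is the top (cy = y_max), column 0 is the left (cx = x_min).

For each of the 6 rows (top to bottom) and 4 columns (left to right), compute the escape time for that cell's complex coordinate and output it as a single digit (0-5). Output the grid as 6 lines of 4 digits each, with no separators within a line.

Answer: 3555
3355
1345
1345
1233
1222

Derivation:
(row=0, col=0): c = -1.8500 + -0.3700i → escape time 3
(row=0, col=1): c = -1.2633 + -0.3700i → escape time 5
(row=0, col=2): c = -0.6767 + -0.3700i → escape time 5
(row=0, col=3): c = -0.0900 + -0.3700i → escape time 5
(row=1, col=0): c = -1.8500 + -0.5800i → escape time 3
(row=1, col=1): c = -1.2633 + -0.5800i → escape time 3
(row=1, col=2): c = -0.6767 + -0.5800i → escape time 5
(row=1, col=3): c = -0.0900 + -0.5800i → escape time 5
(row=2, col=0): c = -1.8500 + -0.7900i → escape time 1
(row=2, col=1): c = -1.2633 + -0.7900i → escape time 3
(row=2, col=2): c = -0.6767 + -0.7900i → escape time 4
(row=2, col=3): c = -0.0900 + -0.7900i → escape time 5
(row=3, col=0): c = -1.8500 + -1.0000i → escape time 1
(row=3, col=1): c = -1.2633 + -1.0000i → escape time 3
(row=3, col=2): c = -0.6767 + -1.0000i → escape time 4
(row=3, col=3): c = -0.0900 + -1.0000i → escape time 5
(row=4, col=0): c = -1.8500 + -1.2100i → escape time 1
(row=4, col=1): c = -1.2633 + -1.2100i → escape time 2
(row=4, col=2): c = -0.6767 + -1.2100i → escape time 3
(row=4, col=3): c = -0.0900 + -1.2100i → escape time 3
(row=5, col=0): c = -1.8500 + -1.4200i → escape time 1
(row=5, col=1): c = -1.2633 + -1.4200i → escape time 2
(row=5, col=2): c = -0.6767 + -1.4200i → escape time 2
(row=5, col=3): c = -0.0900 + -1.4200i → escape time 2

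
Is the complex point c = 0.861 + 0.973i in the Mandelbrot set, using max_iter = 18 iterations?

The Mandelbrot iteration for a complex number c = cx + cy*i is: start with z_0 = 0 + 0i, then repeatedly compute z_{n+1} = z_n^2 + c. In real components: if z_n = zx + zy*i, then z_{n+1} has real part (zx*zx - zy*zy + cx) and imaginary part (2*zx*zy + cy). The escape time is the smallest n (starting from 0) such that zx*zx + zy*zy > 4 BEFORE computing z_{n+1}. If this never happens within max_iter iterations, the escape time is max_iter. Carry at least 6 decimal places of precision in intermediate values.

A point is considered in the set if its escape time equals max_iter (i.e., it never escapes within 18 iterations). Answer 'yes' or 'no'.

z_0 = 0 + 0i, c = 0.8610 + 0.9730i
Iter 1: z = 0.8610 + 0.9730i, |z|^2 = 1.6881
Iter 2: z = 0.6556 + 2.6485i, |z|^2 = 7.4444
Escaped at iteration 2

Answer: no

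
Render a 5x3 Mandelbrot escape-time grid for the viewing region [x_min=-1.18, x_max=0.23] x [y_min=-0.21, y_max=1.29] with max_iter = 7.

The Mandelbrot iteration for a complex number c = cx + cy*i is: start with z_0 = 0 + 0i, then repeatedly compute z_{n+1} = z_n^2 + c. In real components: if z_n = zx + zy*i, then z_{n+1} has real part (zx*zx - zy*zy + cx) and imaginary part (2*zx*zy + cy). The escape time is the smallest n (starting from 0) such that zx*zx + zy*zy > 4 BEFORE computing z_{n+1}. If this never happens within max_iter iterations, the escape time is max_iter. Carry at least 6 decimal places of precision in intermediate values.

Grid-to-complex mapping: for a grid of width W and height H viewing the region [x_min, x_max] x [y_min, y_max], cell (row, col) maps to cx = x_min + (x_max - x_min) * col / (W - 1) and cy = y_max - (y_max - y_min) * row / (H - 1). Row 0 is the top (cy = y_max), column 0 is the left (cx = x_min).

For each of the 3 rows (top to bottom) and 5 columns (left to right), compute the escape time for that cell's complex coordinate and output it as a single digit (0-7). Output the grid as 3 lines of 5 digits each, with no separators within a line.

Answer: 23322
45777
77777

Derivation:
(row=0, col=0): c = -1.1800 + 1.2900i → escape time 2
(row=0, col=1): c = -0.8275 + 1.2900i → escape time 3
(row=0, col=2): c = -0.4750 + 1.2900i → escape time 3
(row=0, col=3): c = -0.1225 + 1.2900i → escape time 2
(row=0, col=4): c = 0.2300 + 1.2900i → escape time 2
(row=1, col=0): c = -1.1800 + 0.5400i → escape time 4
(row=1, col=1): c = -0.8275 + 0.5400i → escape time 5
(row=1, col=2): c = -0.4750 + 0.5400i → escape time 7
(row=1, col=3): c = -0.1225 + 0.5400i → escape time 7
(row=1, col=4): c = 0.2300 + 0.5400i → escape time 7
(row=2, col=0): c = -1.1800 + -0.2100i → escape time 7
(row=2, col=1): c = -0.8275 + -0.2100i → escape time 7
(row=2, col=2): c = -0.4750 + -0.2100i → escape time 7
(row=2, col=3): c = -0.1225 + -0.2100i → escape time 7
(row=2, col=4): c = 0.2300 + -0.2100i → escape time 7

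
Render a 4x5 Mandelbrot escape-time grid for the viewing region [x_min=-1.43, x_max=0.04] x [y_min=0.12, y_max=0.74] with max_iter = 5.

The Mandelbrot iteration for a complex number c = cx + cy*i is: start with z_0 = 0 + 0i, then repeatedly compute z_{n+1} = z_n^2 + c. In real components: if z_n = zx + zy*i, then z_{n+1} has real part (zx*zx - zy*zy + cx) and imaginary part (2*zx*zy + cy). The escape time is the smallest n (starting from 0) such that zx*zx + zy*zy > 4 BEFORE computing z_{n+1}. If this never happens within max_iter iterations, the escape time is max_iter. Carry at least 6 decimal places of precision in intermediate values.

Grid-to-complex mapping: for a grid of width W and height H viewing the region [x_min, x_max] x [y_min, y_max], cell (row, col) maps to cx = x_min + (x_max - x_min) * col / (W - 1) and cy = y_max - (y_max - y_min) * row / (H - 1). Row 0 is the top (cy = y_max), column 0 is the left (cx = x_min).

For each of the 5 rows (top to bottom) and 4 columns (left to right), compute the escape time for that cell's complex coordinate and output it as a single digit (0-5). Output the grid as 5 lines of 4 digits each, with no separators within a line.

(row=0, col=0): c = -1.4300 + 0.7400i → escape time 3
(row=0, col=1): c = -0.9400 + 0.7400i → escape time 4
(row=0, col=2): c = -0.4500 + 0.7400i → escape time 5
(row=0, col=3): c = 0.0400 + 0.7400i → escape time 5
(row=1, col=0): c = -1.4300 + 0.5850i → escape time 3
(row=1, col=1): c = -0.9400 + 0.5850i → escape time 5
(row=1, col=2): c = -0.4500 + 0.5850i → escape time 5
(row=1, col=3): c = 0.0400 + 0.5850i → escape time 5
(row=2, col=0): c = -1.4300 + 0.4300i → escape time 4
(row=2, col=1): c = -0.9400 + 0.4300i → escape time 5
(row=2, col=2): c = -0.4500 + 0.4300i → escape time 5
(row=2, col=3): c = 0.0400 + 0.4300i → escape time 5
(row=3, col=0): c = -1.4300 + 0.2750i → escape time 5
(row=3, col=1): c = -0.9400 + 0.2750i → escape time 5
(row=3, col=2): c = -0.4500 + 0.2750i → escape time 5
(row=3, col=3): c = 0.0400 + 0.2750i → escape time 5
(row=4, col=0): c = -1.4300 + 0.1200i → escape time 5
(row=4, col=1): c = -0.9400 + 0.1200i → escape time 5
(row=4, col=2): c = -0.4500 + 0.1200i → escape time 5
(row=4, col=3): c = 0.0400 + 0.1200i → escape time 5

Answer: 3455
3555
4555
5555
5555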